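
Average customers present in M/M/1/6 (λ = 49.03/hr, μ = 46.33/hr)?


ρ = 49.03/46.33 = 1.0583
L = ρ[1 − (K+1)ρ^K + Kρ^(K+1)] / [(1−ρ)(1−ρ^(K+1))]
Numerator: 1.0583·(1 − 7·1.404745 + 6·1.486610) = 0.091483
Denominator: (-0.05828)·(-0.486610) = 0.028358
L = 0.091483/0.028358 = 3.2260

Final: 3.2260


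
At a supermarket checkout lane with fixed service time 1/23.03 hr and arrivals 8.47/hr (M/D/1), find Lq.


ρ = 8.47/23.03 = 0.3678
M/D/1: Lq = ρ²/(2(1−ρ)) = 0.1353/(2·0.6322) = 0.10697

Final: 0.10697


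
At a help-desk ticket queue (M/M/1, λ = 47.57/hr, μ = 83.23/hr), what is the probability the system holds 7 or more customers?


ρ = 47.57/83.23 = 0.5715
P(N ≥ n) = ρ^n = 0.5715^7 = 0.019924

Final: 0.019924


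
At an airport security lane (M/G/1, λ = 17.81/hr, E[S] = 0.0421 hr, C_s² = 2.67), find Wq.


ρ = λ·E[S] = 17.81·0.0421 = 0.7498
E[S²] = E[S]²(1+C_s²) = 0.0421²·(1+2.67) = 0.006505
Wq = λ·E[S²]/(2(1−ρ)) = 17.81·0.006505/(2·0.2502) = 0.23151 hr

Final: 0.23151 hr


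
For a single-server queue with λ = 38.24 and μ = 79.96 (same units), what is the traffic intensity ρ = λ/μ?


ρ = λ/μ = 38.24/79.96 = 0.4782

Final: 0.4782


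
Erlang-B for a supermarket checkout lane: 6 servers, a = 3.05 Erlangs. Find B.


B(c,a) = (a^c/c!) / Σ_{k=0}^{c} a^k/k!
a^6/6! = 1.118064
Σ terms (k=0..6): 1.00000 + 3.05000 + 4.65125 + 4.72877 + 3.60569 + 2.19947 + 1.11806 = 20.353242
B = 1.118064/20.353242 = 0.054933

Final: 0.054933


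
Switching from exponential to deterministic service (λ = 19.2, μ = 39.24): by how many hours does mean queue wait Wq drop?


ρ = 19.2/39.24 = 0.4893
Wq(M/M/1) = ρ/(μ−λ) = 0.4893/20.04 = 0.02442 hr
Wq(M/D/1) = ρ/(2(μ−λ)) = 0.01221 hr
Savings = 0.02442 − 0.01221 = 0.01221 hr

Final: 0.01221 hr


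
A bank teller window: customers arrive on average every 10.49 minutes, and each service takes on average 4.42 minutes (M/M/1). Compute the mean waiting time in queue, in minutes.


λ = 60/10.49 = 5.7197 /hr
μ = 60/4.42 = 13.5747 /hr
ρ = λ/μ = 5.7197/13.5747 = 0.4214
Wq = ρ/(μ−λ) = 0.4214/(13.5747−5.7197) = 0.05364 hr
In minutes: 0.05364·60 = 3.219 min

Final: 3.219 min


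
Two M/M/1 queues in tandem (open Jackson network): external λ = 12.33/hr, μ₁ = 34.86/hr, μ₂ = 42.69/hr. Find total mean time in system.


Each node sees arrival rate λ = 12.33/hr (tandem ⇒ throughput preserved).
W₁ = 1/(μ₁−λ) = 1/(34.86−12.33) = 0.04439 hr
W₂ = 1/(μ₂−λ) = 1/(42.69−12.33) = 0.03294 hr
W_total = W₁ + W₂ = 0.04439 + 0.03294 = 0.07732 hr

Final: 0.07732 hr


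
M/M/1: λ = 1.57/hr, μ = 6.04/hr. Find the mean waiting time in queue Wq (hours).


ρ = 1.57/6.04 = 0.2599
Wq = ρ/(μ−λ) = 0.2599/(6.04 − 1.57) = 0.2599/4.47 = 0.05815 hr

Final: 0.05815 hr


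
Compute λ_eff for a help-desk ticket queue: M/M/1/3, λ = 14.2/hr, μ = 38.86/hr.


ρ = 0.3654; P_K = (1−ρ)ρ^3/(1−ρ^4) = 0.031525
λ_eff = λ(1 − P_K) = 14.2·(1 − 0.031525) = 14.2·0.968475 = 13.7523 /hr

Final: 13.7523 /hr


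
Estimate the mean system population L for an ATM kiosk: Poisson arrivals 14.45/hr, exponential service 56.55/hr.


ρ = λ/μ = 14.45/56.55 = 0.2555
L = ρ/(1−ρ) = 0.2555/(1 − 0.2555) = 0.2555/0.7445 = 0.3432

Final: 0.3432


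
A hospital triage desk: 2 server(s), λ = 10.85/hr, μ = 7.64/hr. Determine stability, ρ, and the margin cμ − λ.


Total capacity cμ = 2·7.64 = 15.28/hr
ρ = λ/(cμ) = 10.85/15.28 = 0.7101
Stable ⇔ ρ < 1: YES
Spare capacity = cμ − λ = 15.28 − 10.85 = 4.43/hr

Final: ρ = 0.7101; stable; margin = 4.43/hr


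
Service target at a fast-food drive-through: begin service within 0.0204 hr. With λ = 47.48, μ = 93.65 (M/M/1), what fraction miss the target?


ρ = 47.48/93.65 = 0.5070
P(Wq > t) = ρ·e^{−(μ−λ)t} = 0.5070·e^{−0.9419}
= 0.5070·0.389899 = 0.197676

Final: 0.197676


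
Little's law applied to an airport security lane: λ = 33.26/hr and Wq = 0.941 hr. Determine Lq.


Lq = λWq = 33.26·0.941 = 31.2977

Final: 31.2977


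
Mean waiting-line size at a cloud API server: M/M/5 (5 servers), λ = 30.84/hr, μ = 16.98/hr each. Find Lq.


a = λ/μ = 1.8163; ρ = a/5 = 0.3633
P₀ = 0.161909
Lq = P₀·a^c·ρ / (c!·(1−ρ)²) = 0.161909·19.76439·0.3633/(120·0.40545)
= 0.02389

Final: 0.02389


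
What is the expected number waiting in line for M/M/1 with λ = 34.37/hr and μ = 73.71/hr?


ρ = 34.37/73.71 = 0.4663
Lq = ρ²/(1−ρ) = 0.2174/0.5337 = 0.4074

Final: 0.4074


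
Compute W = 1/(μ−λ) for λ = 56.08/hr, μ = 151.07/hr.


W = 1/(μ−λ) = 1/(151.07 − 56.08) = 1/94.99 = 0.01053 hr

Final: 0.01053 hr


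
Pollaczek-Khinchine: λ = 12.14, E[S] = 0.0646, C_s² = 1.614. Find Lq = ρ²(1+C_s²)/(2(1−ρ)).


ρ = λ·E[S] = 12.14·0.0646 = 0.7842
Lq = ρ²(1+C_s²)/(2(1−ρ)) = 0.6150·(1+1.614)/(2·0.2158)
= 0.6150·2.6140/0.4315 = 3.72576

Final: 3.72576


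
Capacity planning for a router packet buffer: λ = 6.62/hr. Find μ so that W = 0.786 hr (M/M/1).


W = 1/(μ−λ) ⇒ μ − λ = 1/W = 1/0.786 = 1.2723
μ = λ + 1/W = 6.62 + 1.2723 = 7.8923 per hr

Final: 7.8923 /hr


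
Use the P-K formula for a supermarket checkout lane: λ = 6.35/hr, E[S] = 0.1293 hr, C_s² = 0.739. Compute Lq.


ρ = λ·E[S] = 6.35·0.1293 = 0.8211
Lq = ρ²(1+C_s²)/(2(1−ρ)) = 0.6741·(1+0.739)/(2·0.1789)
= 0.6741·1.7390/0.3579 = 3.27563

Final: 3.27563


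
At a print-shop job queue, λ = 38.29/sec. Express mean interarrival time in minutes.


Mean interarrival time = 1/λ = 1/38.29 second = 0.02612 second
In minutes: 0.02612 × 0.0166667 = 0.0004353 min

Final: 0.0004353 min


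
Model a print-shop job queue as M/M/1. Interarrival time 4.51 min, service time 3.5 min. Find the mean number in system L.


λ = 60/4.51 = 13.3038 /hr
μ = 60/3.5 = 17.1429 /hr
ρ = λ/μ = 13.3038/17.1429 = 0.7761
L = ρ/(1−ρ) = 0.7761/0.2239 = 3.4653

Final: 3.4653


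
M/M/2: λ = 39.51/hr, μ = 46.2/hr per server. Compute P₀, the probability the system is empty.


a = λ/μ = 39.51/46.2 = 0.8552; ρ = a/c = 0.4276
Σ_{k=0}^{1} a^k/k! (terms k=0..1) = 1.00000 + 0.85519 = 1.85519
Tail: a^2/(2!(1−ρ)) = 0.73136/(2·0.5724) = 0.63885
P₀ = 1/(1.85519 + 0.63885) = 1/2.49404 = 0.400955

Final: 0.400955


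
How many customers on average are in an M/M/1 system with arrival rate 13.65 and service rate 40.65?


ρ = λ/μ = 13.65/40.65 = 0.3358
L = ρ/(1−ρ) = 0.3358/(1 − 0.3358) = 0.3358/0.6642 = 0.5056

Final: 0.5056


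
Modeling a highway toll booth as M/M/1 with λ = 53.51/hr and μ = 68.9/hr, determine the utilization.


ρ = λ/μ = 53.51/68.9 = 0.7766

Final: 0.7766


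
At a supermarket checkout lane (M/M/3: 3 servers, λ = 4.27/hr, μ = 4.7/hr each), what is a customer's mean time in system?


a = 0.9085; ρ = 0.3028; P₀ = 0.399924
Lq = P₀·a^c·ρ/(c!(1−ρ)²) = 0.03114
Wq = Lq/λ = 0.03114/4.27 = 0.007293 hr
W = Wq + 1/μ = 0.007293 + 0.21277 = 0.22006 hr

Final: 0.22006 hr


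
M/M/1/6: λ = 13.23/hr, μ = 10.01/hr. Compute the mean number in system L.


ρ = 13.23/10.01 = 1.3217
L = ρ[1 − (K+1)ρ^K + Kρ^(K+1)] / [(1−ρ)(1−ρ^(K+1))]
Numerator: 1.3217·(1 − 7·5.330336 + 6·7.044990) = 7.874011
Denominator: (-0.3217)·(-6.044990) = 1.944542
L = 7.874011/1.944542 = 4.0493

Final: 4.0493


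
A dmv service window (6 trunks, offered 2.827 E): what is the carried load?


B(6,2.827) = 0.043063 (Erlang-B)
Carried load = a(1 − B) = 2.827·(1 − 0.043063) = 2.827·0.956937 = 2.7053 E

Final: 2.7053 Erlangs


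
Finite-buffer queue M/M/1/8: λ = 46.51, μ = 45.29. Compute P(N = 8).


ρ = λ/μ = 46.51/45.29 = 1.0269
P_K = (1−ρ)ρ^K/(1−ρ^(K+1)) = (-0.02694·1.236950)/(1 − 1.270270)
= -0.033320/-0.270270 = 0.123285

Final: 0.123285


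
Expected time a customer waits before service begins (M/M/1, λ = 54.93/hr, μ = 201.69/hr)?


ρ = 54.93/201.69 = 0.2723
Wq = ρ/(μ−λ) = 0.2723/(201.69 − 54.93) = 0.2723/146.76 = 0.001856 hr

Final: 0.001856 hr


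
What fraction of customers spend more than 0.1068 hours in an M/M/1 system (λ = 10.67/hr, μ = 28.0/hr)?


W ~ Exponential(μ−λ) for M/M/1.
μ − λ = 28.0 − 10.67 = 17.3300
P(W > t) = e^{−(μ−λ)t} = e^{−1.8508} = 0.157105

Final: 0.157105


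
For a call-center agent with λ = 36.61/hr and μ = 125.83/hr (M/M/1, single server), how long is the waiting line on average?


ρ = 36.61/125.83 = 0.2909
Lq = ρ²/(1−ρ) = 0.08465/0.7091 = 0.1194

Final: 0.1194


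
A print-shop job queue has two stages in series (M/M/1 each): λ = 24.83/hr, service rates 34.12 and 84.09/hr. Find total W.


Each node sees arrival rate λ = 24.83/hr (tandem ⇒ throughput preserved).
W₁ = 1/(μ₁−λ) = 1/(34.12−24.83) = 0.10764 hr
W₂ = 1/(μ₂−λ) = 1/(84.09−24.83) = 0.01687 hr
W_total = W₁ + W₂ = 0.10764 + 0.01687 = 0.12452 hr

Final: 0.12452 hr


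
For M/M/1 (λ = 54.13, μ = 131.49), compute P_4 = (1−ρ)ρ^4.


ρ = 54.13/131.49 = 0.4117
P_n = (1−ρ)·ρ^n = (1 − 0.4117)·0.4117^4 = 0.5883·0.028720 = 0.016897

Final: 0.016897


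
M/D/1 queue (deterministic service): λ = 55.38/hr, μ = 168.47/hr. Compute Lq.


ρ = 55.38/168.47 = 0.3287
M/D/1: Lq = ρ²/(2(1−ρ)) = 0.1081/(2·0.6713) = 0.08049

Final: 0.08049


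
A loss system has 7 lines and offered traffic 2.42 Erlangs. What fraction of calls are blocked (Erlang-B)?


B(c,a) = (a^c/c!) / Σ_{k=0}^{c} a^k/k!
a^7/7! = 0.096444
Σ terms (k=0..7): 1.00000 + 2.42000 + 2.92820 + 2.36208 + 1.42906 + 0.69166 + 0.27897 + 0.09644 = 11.206421
B = 0.096444/11.206421 = 0.008606

Final: 0.008606


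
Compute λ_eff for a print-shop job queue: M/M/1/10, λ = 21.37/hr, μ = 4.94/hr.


ρ = 4.3259; P_K = (1−ρ)ρ^10/(1−ρ^11) = 0.768835
λ_eff = λ(1 − P_K) = 21.37·(1 − 0.768835) = 21.37·0.231165 = 4.9400 /hr

Final: 4.9400 /hr


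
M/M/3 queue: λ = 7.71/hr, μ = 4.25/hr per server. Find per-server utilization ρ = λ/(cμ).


ρ = λ/(cμ) = 7.71/(3·4.25) = 7.71/12.75 = 0.6047

Final: 0.6047


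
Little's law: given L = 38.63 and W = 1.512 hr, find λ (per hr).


λ = L/W = 38.63/1.512 = 25.5489 /hr

Final: 25.5489 /hr


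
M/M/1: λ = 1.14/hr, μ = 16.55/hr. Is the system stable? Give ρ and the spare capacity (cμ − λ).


Total capacity cμ = 1·16.55 = 16.55/hr
ρ = λ/(cμ) = 1.14/16.55 = 0.06888
Stable ⇔ ρ < 1: YES
Spare capacity = cμ − λ = 16.55 − 1.14 = 15.41/hr

Final: ρ = 0.06888; stable; margin = 15.41/hr


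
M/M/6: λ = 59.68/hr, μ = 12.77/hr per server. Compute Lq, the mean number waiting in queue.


a = λ/μ = 4.6735; ρ = a/6 = 0.7789
P₀ = 0.007272
Lq = P₀·a^c·ρ / (c!·(1−ρ)²) = 0.007272·10419.03515·0.7789/(720·0.04888)
= 1.67685

Final: 1.67685


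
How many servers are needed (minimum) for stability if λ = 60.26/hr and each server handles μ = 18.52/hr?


Stability requires cμ > λ ⇔ c > λ/μ.
λ/μ = 60.26/18.52 = 3.2538
Minimum integer c = ⌊3.2538⌋ + 1 = 4
Check: 4·18.52 = 74.08 > 60.26, while 3·18.52 = 55.56 ≤ 60.26

Final: 4 servers


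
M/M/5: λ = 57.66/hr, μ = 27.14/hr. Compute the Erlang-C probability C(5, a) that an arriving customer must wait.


a = λ/μ = 2.1245; ρ = a/5 = 0.4249
P₀ = 0.118263 (from M/M/c formula)
C(c,a) = [a^c/(c!(1−ρ))]·P₀ = [43.28366/(120·0.5751)]·0.118263
= 0.62720·0.118263 = 0.074175

Final: 0.074175


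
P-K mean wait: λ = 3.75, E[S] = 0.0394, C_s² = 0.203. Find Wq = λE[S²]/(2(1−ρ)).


ρ = λ·E[S] = 3.75·0.0394 = 0.1477
E[S²] = E[S]²(1+C_s²) = 0.0394²·(1+0.203) = 0.001867
Wq = λ·E[S²]/(2(1−ρ)) = 3.75·0.001867/(2·0.8522) = 0.004109 hr

Final: 0.004109 hr


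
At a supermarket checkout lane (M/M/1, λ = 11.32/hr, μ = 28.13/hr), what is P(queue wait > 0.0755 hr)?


ρ = 11.32/28.13 = 0.4024
P(Wq > t) = ρ·e^{−(μ−λ)t} = 0.4024·e^{−1.2692}
= 0.4024·0.281069 = 0.113107

Final: 0.113107


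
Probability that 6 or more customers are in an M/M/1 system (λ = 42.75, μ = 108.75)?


ρ = 42.75/108.75 = 0.3931
P(N ≥ n) = ρ^n = 0.3931^6 = 0.003690

Final: 0.003690


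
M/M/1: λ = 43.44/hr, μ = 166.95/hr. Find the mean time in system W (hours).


W = 1/(μ−λ) = 1/(166.95 − 43.44) = 1/123.51 = 0.008097 hr

Final: 0.008097 hr


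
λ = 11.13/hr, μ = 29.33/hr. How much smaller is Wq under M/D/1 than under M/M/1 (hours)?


ρ = 11.13/29.33 = 0.3795
Wq(M/M/1) = ρ/(μ−λ) = 0.3795/18.20 = 0.02085 hr
Wq(M/D/1) = ρ/(2(μ−λ)) = 0.01043 hr
Savings = 0.02085 − 0.01043 = 0.01043 hr

Final: 0.01043 hr


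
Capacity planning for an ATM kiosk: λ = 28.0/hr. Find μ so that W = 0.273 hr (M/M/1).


W = 1/(μ−λ) ⇒ μ − λ = 1/W = 1/0.273 = 3.6630
μ = λ + 1/W = 28.0 + 3.6630 = 31.6630 per hr

Final: 31.6630 /hr


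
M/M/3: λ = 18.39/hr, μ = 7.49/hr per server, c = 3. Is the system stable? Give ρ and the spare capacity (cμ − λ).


Total capacity cμ = 3·7.49 = 22.47/hr
ρ = λ/(cμ) = 18.39/22.47 = 0.8184
Stable ⇔ ρ < 1: YES
Spare capacity = cμ − λ = 22.47 − 18.39 = 4.08/hr

Final: ρ = 0.8184; stable; margin = 4.08/hr


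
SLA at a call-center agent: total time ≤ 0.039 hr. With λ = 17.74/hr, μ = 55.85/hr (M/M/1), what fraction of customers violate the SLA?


W ~ Exponential(μ−λ) for M/M/1.
μ − λ = 55.85 − 17.74 = 38.1100
P(W > t) = e^{−(μ−λ)t} = e^{−1.4863} = 0.226210

Final: 0.226210


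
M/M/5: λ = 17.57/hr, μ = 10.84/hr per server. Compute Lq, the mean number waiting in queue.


a = λ/μ = 1.6208; ρ = a/5 = 0.3242
P₀ = 0.197252
Lq = P₀·a^c·ρ / (c!·(1−ρ)²) = 0.197252·11.18697·0.3242/(120·0.45675)
= 0.01305

Final: 0.01305


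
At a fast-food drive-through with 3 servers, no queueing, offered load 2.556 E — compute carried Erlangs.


B(3,2.556) = 0.289736 (Erlang-B)
Carried load = a(1 − B) = 2.556·(1 − 0.289736) = 2.556·0.710264 = 1.8154 E

Final: 1.8154 Erlangs


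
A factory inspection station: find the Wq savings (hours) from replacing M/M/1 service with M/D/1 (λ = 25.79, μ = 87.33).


ρ = 25.79/87.33 = 0.2953
Wq(M/M/1) = ρ/(μ−λ) = 0.2953/61.54 = 0.004799 hr
Wq(M/D/1) = ρ/(2(μ−λ)) = 0.002399 hr
Savings = 0.004799 − 0.002399 = 0.002399 hr

Final: 0.002399 hr


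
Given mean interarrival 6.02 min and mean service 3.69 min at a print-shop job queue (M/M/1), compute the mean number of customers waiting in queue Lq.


λ = 60/6.02 = 9.9668 /hr
μ = 60/3.69 = 16.2602 /hr
ρ = λ/μ = 9.9668/16.2602 = 0.6130
Lq = ρ²/(1−ρ) = 0.3757/0.3870 = 0.9707

Final: 0.9707


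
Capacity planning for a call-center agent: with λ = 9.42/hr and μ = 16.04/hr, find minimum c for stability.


Stability requires cμ > λ ⇔ c > λ/μ.
λ/μ = 9.42/16.04 = 0.5873
Minimum integer c = ⌊0.5873⌋ + 1 = 1
Check: 1·16.04 = 16.04 > 9.42, while 0·16.04 = 0.00 ≤ 9.42

Final: 1 servers


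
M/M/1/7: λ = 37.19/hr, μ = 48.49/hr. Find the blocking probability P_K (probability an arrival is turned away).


ρ = λ/μ = 37.19/48.49 = 0.7670
P_K = (1−ρ)ρ^K/(1−ρ^(K+1)) = (0.2330·0.156105)/(1 − 0.119727)
= 0.036378/0.880273 = 0.041326

Final: 0.041326


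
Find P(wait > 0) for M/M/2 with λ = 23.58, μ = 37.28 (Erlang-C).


a = λ/μ = 0.6325; ρ = a/2 = 0.3163
P₀ = 0.519462 (from M/M/c formula)
C(c,a) = [a^c/(c!(1−ρ))]·P₀ = [0.40007/(2·0.6837)]·0.519462
= 0.29256·0.519462 = 0.151973

Final: 0.151973


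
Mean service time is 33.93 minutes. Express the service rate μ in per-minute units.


μ = 1/(service time) in consistent units.
1 minute = 1 min, so μ = 1/33.93 = 0.02947 per minute

Final: 0.02947 /min


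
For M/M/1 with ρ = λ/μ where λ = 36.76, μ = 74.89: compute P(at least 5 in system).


ρ = 36.76/74.89 = 0.4909
P(N ≥ n) = ρ^n = 0.4909^5 = 0.028494

Final: 0.028494


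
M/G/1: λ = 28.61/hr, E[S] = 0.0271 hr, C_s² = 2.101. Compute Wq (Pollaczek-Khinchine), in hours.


ρ = λ·E[S] = 28.61·0.0271 = 0.7753
E[S²] = E[S]²(1+C_s²) = 0.0271²·(1+2.101) = 0.002277
Wq = λ·E[S²]/(2(1−ρ)) = 28.61·0.002277/(2·0.2247) = 0.14501 hr

Final: 0.14501 hr


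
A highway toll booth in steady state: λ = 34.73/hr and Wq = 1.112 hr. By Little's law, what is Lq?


Lq = λWq = 34.73·1.112 = 38.6198

Final: 38.6198


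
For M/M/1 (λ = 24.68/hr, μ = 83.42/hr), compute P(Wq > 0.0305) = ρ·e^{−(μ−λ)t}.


ρ = 24.68/83.42 = 0.2959
P(Wq > t) = ρ·e^{−(μ−λ)t} = 0.2959·e^{−1.7916}
= 0.2959·0.166698 = 0.049318

Final: 0.049318


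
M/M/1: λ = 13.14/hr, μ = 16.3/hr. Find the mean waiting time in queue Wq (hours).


ρ = 13.14/16.3 = 0.8061
Wq = ρ/(μ−λ) = 0.8061/(16.3 − 13.14) = 0.8061/3.16 = 0.2551 hr

Final: 0.2551 hr


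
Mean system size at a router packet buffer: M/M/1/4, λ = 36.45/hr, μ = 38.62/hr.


ρ = 36.45/38.62 = 0.9438
L = ρ[1 − (K+1)ρ^K + Kρ^(K+1)] / [(1−ρ)(1−ρ^(K+1))]
Numerator: 0.9438·(1 − 5·0.793489 + 4·0.748904) = 0.026588
Denominator: (0.05619)·(0.251096) = 0.014109
L = 0.026588/0.014109 = 1.8845

Final: 1.8845


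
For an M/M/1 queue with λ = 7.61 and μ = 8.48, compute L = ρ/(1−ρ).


ρ = λ/μ = 7.61/8.48 = 0.8974
L = ρ/(1−ρ) = 0.8974/(1 − 0.8974) = 0.8974/0.1026 = 8.7471

Final: 8.7471


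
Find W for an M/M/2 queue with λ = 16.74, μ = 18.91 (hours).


a = 0.8852; ρ = 0.4426; P₀ = 0.386364
Lq = P₀·a^c·ρ/(c!(1−ρ)²) = 0.21569
Wq = Lq/λ = 0.21569/16.74 = 0.01288 hr
W = Wq + 1/μ = 0.01288 + 0.05288 = 0.06577 hr

Final: 0.06577 hr


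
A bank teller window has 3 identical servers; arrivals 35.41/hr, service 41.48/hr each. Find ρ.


ρ = λ/(cμ) = 35.41/(3·41.48) = 35.41/124.44 = 0.2846

Final: 0.2846


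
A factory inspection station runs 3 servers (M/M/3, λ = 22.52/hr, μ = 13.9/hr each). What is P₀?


a = λ/μ = 22.52/13.9 = 1.6201; ρ = a/c = 0.5400
Σ_{k=0}^{2} a^k/k! (terms k=0..2) = 1.00000 + 1.62014 + 1.31243 = 3.93258
Tail: a^3/(3!(1−ρ)) = 4.25266/(6·0.4600) = 1.54098
P₀ = 1/(3.93258 + 1.54098) = 1/5.47356 = 0.182697

Final: 0.182697


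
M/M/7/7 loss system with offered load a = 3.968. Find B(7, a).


B(c,a) = (a^c/c!) / Σ_{k=0}^{c} a^k/k!
a^7/7! = 3.073060
Σ terms (k=0..7): 1.00000 + 3.96800 + 7.87251 + 10.41271 + 10.32941 + 8.19742 + 5.42123 + 3.07306 = 50.274333
B = 3.073060/50.274333 = 0.061126

Final: 0.061126


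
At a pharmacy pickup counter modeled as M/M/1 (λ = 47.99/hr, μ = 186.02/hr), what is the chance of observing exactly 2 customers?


ρ = 47.99/186.02 = 0.2580
P_n = (1−ρ)·ρ^n = (1 − 0.2580)·0.2580^2 = 0.7420·0.066555 = 0.049385

Final: 0.049385


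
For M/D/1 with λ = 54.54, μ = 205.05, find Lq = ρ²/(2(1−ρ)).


ρ = 54.54/205.05 = 0.2660
M/D/1: Lq = ρ²/(2(1−ρ)) = 0.07075/(2·0.7340) = 0.04819

Final: 0.04819


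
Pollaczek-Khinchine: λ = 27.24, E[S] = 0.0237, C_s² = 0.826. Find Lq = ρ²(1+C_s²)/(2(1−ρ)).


ρ = λ·E[S] = 27.24·0.0237 = 0.6456
Lq = ρ²(1+C_s²)/(2(1−ρ)) = 0.4168·(1+0.826)/(2·0.3544)
= 0.4168·1.8260/0.7088 = 1.07368

Final: 1.07368


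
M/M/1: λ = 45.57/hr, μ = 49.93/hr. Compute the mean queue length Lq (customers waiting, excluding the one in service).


ρ = 45.57/49.93 = 0.9127
Lq = ρ²/(1−ρ) = 0.8330/0.08732 = 9.5392

Final: 9.5392


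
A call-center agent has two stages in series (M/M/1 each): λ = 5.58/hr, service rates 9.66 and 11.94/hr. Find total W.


Each node sees arrival rate λ = 5.58/hr (tandem ⇒ throughput preserved).
W₁ = 1/(μ₁−λ) = 1/(9.66−5.58) = 0.24510 hr
W₂ = 1/(μ₂−λ) = 1/(11.94−5.58) = 0.15723 hr
W_total = W₁ + W₂ = 0.24510 + 0.15723 = 0.40233 hr

Final: 0.40233 hr


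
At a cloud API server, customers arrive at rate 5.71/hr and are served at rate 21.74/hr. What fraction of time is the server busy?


ρ = λ/μ = 5.71/21.74 = 0.2626

Final: 0.2626


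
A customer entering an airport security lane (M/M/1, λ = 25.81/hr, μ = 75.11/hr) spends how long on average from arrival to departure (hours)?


W = 1/(μ−λ) = 1/(75.11 − 25.81) = 1/49.30 = 0.02028 hr

Final: 0.02028 hr


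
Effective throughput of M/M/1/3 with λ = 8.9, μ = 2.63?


ρ = 3.3840; P_K = (1−ρ)ρ^3/(1−ρ^4) = 0.709908
λ_eff = λ(1 − P_K) = 8.9·(1 − 0.709908) = 8.9·0.290092 = 2.5818 /hr

Final: 2.5818 /hr


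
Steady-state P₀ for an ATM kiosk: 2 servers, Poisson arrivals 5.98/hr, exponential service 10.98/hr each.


a = λ/μ = 5.98/10.98 = 0.5446; ρ = a/c = 0.2723
Σ_{k=0}^{1} a^k/k! (terms k=0..1) = 1.00000 + 0.54463 = 1.54463
Tail: a^2/(2!(1−ρ)) = 0.29662/(2·0.7277) = 0.20381
P₀ = 1/(1.54463 + 0.20381) = 1/1.74844 = 0.571940

Final: 0.571940


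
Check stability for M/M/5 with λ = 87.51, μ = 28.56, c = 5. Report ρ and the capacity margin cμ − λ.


Total capacity cμ = 5·28.56 = 142.80/hr
ρ = λ/(cμ) = 87.51/142.80 = 0.6128
Stable ⇔ ρ < 1: YES
Spare capacity = cμ − λ = 142.80 − 87.51 = 55.29/hr

Final: ρ = 0.6128; stable; margin = 55.29/hr


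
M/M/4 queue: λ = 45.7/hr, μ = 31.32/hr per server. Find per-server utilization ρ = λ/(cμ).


ρ = λ/(cμ) = 45.7/(4·31.32) = 45.7/125.28 = 0.3648

Final: 0.3648


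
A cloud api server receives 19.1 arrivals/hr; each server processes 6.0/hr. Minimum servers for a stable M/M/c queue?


Stability requires cμ > λ ⇔ c > λ/μ.
λ/μ = 19.1/6.0 = 3.1833
Minimum integer c = ⌊3.1833⌋ + 1 = 4
Check: 4·6.0 = 24.00 > 19.1, while 3·6.0 = 18.00 ≤ 19.1

Final: 4 servers


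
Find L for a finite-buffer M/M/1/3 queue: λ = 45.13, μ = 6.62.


ρ = 45.13/6.62 = 6.8172
L = ρ[1 − (K+1)ρ^K + Kρ^(K+1)] / [(1−ρ)(1−ρ^(K+1))]
Numerator: 6.8172·(1 − 4·316.826889 + 3·2159.878773) = 35540.411961
Denominator: (-5.8172)·(-2158.878773) = 12558.673951
L = 35540.411961/12558.673951 = 2.8299

Final: 2.8299


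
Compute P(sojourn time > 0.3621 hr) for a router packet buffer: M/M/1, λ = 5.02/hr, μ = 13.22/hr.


W ~ Exponential(μ−λ) for M/M/1.
μ − λ = 13.22 − 5.02 = 8.2000
P(W > t) = e^{−(μ−λ)t} = e^{−2.9692} = 0.051343

Final: 0.051343


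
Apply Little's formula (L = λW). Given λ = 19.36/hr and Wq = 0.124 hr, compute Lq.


Lq = λWq = 19.36·0.124 = 2.4006

Final: 2.4006


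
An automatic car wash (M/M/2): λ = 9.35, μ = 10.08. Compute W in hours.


a = 0.9276; ρ = 0.4638; P₀ = 0.366317
Lq = P₀·a^c·ρ/(c!(1−ρ)²) = 0.25420
Wq = Lq/λ = 0.25420/9.35 = 0.02719 hr
W = Wq + 1/μ = 0.02719 + 0.09921 = 0.12639 hr

Final: 0.12639 hr


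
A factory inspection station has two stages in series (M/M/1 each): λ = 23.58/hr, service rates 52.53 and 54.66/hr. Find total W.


Each node sees arrival rate λ = 23.58/hr (tandem ⇒ throughput preserved).
W₁ = 1/(μ₁−λ) = 1/(52.53−23.58) = 0.03454 hr
W₂ = 1/(μ₂−λ) = 1/(54.66−23.58) = 0.03218 hr
W_total = W₁ + W₂ = 0.03454 + 0.03218 = 0.06672 hr

Final: 0.06672 hr


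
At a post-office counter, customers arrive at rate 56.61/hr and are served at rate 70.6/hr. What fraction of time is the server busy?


ρ = λ/μ = 56.61/70.6 = 0.8018

Final: 0.8018


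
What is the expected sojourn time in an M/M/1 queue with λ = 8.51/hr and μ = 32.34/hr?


W = 1/(μ−λ) = 1/(32.34 − 8.51) = 1/23.83 = 0.04196 hr

Final: 0.04196 hr


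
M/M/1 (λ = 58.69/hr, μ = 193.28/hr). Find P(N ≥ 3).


ρ = 58.69/193.28 = 0.3037
P(N ≥ n) = ρ^n = 0.3037^3 = 0.027998

Final: 0.027998


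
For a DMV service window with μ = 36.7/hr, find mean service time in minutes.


Mean service time = 1/μ = 1/36.7 hour = 0.02725 hour
In minutes: 0.02725 × 60 = 1.6349 min

Final: 1.6349 min


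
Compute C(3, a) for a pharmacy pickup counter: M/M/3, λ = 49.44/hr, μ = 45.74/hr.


a = λ/μ = 1.0809; ρ = a/3 = 0.3603
P₀ = 0.333993 (from M/M/c formula)
C(c,a) = [a^c/(c!(1−ρ))]·P₀ = [1.26284/(6·0.6397)]·0.333993
= 0.32902·0.333993 = 0.109889

Final: 0.109889


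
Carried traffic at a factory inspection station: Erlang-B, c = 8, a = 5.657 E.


B(8,5.657) = 0.103183 (Erlang-B)
Carried load = a(1 − B) = 5.657·(1 − 0.103183) = 5.657·0.896817 = 5.0733 E

Final: 5.0733 Erlangs


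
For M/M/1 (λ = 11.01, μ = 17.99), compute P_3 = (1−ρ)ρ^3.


ρ = 11.01/17.99 = 0.6120
P_n = (1−ρ)·ρ^n = (1 − 0.6120)·0.6120^3 = 0.3880·0.229228 = 0.088939

Final: 0.088939


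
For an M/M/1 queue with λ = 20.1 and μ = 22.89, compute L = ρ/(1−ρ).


ρ = λ/μ = 20.1/22.89 = 0.8781
L = ρ/(1−ρ) = 0.8781/(1 − 0.8781) = 0.8781/0.1219 = 7.2043

Final: 7.2043


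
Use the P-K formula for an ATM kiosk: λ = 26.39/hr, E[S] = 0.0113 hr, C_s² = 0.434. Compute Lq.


ρ = λ·E[S] = 26.39·0.0113 = 0.2982
Lq = ρ²(1+C_s²)/(2(1−ρ)) = 0.08893·(1+0.434)/(2·0.7018)
= 0.08893·1.4340/1.4036 = 0.09085

Final: 0.09085


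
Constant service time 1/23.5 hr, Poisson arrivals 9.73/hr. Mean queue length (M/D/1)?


ρ = 9.73/23.5 = 0.4140
M/D/1: Lq = ρ²/(2(1−ρ)) = 0.1714/(2·0.5860) = 0.14628

Final: 0.14628


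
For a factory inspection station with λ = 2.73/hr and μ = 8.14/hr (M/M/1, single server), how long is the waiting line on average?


ρ = 2.73/8.14 = 0.3354
Lq = ρ²/(1−ρ) = 0.1125/0.6646 = 0.1692

Final: 0.1692


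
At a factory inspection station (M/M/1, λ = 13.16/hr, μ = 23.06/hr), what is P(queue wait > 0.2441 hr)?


ρ = 13.16/23.06 = 0.5707
P(Wq > t) = ρ·e^{−(μ−λ)t} = 0.5707·e^{−2.4166}
= 0.5707·0.089225 = 0.050920

Final: 0.050920


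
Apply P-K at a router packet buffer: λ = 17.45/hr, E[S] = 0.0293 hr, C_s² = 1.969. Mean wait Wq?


ρ = λ·E[S] = 17.45·0.0293 = 0.5113
E[S²] = E[S]²(1+C_s²) = 0.0293²·(1+1.969) = 0.002549
Wq = λ·E[S²]/(2(1−ρ)) = 17.45·0.002549/(2·0.4887) = 0.04550 hr

Final: 0.04550 hr


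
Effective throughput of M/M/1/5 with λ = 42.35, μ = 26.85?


ρ = 1.5773; P_K = (1−ρ)ρ^5/(1−ρ^6) = 0.391418
λ_eff = λ(1 − P_K) = 42.35·(1 − 0.391418) = 42.35·0.608582 = 25.7734 /hr

Final: 25.7734 /hr


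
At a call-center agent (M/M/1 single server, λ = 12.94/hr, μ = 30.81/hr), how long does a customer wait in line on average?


ρ = 12.94/30.81 = 0.4200
Wq = ρ/(μ−λ) = 0.4200/(30.81 − 12.94) = 0.4200/17.87 = 0.02350 hr

Final: 0.02350 hr


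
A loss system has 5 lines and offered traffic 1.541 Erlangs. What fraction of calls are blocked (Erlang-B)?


B(c,a) = (a^c/c!) / Σ_{k=0}^{c} a^k/k!
a^5/5! = 0.072416
Σ terms (k=0..5): 1.00000 + 1.54100 + 1.18734 + 0.60990 + 0.23496 + 0.07242 = 4.645616
B = 0.072416/4.645616 = 0.015588

Final: 0.015588


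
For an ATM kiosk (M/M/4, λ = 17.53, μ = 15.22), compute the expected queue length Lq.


a = λ/μ = 1.1518; ρ = a/4 = 0.2879
P₀ = 0.315189
Lq = P₀·a^c·ρ / (c!·(1−ρ)²) = 0.315189·1.75982·0.2879/(24·0.50702)
= 0.01313

Final: 0.01313


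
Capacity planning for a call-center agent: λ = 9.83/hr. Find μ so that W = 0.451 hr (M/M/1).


W = 1/(μ−λ) ⇒ μ − λ = 1/W = 1/0.451 = 2.2173
μ = λ + 1/W = 9.83 + 2.2173 = 12.0473 per hr

Final: 12.0473 /hr


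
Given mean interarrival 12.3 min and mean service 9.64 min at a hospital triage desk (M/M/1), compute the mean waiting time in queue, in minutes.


λ = 60/12.3 = 4.8780 /hr
μ = 60/9.64 = 6.2241 /hr
ρ = λ/μ = 4.8780/6.2241 = 0.7837
Wq = ρ/(μ−λ) = 0.7837/(6.2241−4.8780) = 0.58227 hr
In minutes: 0.58227·60 = 34.936 min

Final: 34.936 min


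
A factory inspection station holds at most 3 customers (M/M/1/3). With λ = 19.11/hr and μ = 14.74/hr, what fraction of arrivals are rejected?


ρ = λ/μ = 19.11/14.74 = 1.2965
P_K = (1−ρ)ρ^K/(1−ρ^(K+1)) = (-0.2965·2.179162)/(1 − 2.825224)
= -0.646061/-1.825224 = 0.353963

Final: 0.353963


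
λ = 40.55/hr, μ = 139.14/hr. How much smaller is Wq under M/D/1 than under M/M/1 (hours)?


ρ = 40.55/139.14 = 0.2914
Wq(M/M/1) = ρ/(μ−λ) = 0.2914/98.59 = 0.002956 hr
Wq(M/D/1) = ρ/(2(μ−λ)) = 0.001478 hr
Savings = 0.002956 − 0.001478 = 0.001478 hr

Final: 0.001478 hr


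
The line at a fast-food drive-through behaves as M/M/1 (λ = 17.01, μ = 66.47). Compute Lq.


ρ = 17.01/66.47 = 0.2559
Lq = ρ²/(1−ρ) = 0.06549/0.7441 = 0.08801

Final: 0.08801


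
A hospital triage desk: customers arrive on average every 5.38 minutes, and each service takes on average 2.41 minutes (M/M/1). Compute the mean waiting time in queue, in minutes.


λ = 60/5.38 = 11.1524 /hr
μ = 60/2.41 = 24.8963 /hr
ρ = λ/μ = 11.1524/24.8963 = 0.4480
Wq = ρ/(μ−λ) = 0.4480/(24.8963−11.1524) = 0.03259 hr
In minutes: 0.03259·60 = 1.956 min

Final: 1.956 min


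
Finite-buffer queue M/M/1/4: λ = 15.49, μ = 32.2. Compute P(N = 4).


ρ = λ/μ = 15.49/32.2 = 0.4811
P_K = (1−ρ)ρ^K/(1−ρ^(K+1)) = (0.5189·0.053553)/(1 − 0.025762)
= 0.027791/0.974238 = 0.028526

Final: 0.028526


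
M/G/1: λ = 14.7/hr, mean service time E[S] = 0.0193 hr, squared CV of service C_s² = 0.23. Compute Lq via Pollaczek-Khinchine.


ρ = λ·E[S] = 14.7·0.0193 = 0.2837
Lq = ρ²(1+C_s²)/(2(1−ρ)) = 0.08049·(1+0.23)/(2·0.7163)
= 0.08049·1.2300/1.4326 = 0.06911

Final: 0.06911


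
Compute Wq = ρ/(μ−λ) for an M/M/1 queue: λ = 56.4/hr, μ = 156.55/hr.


ρ = 56.4/156.55 = 0.3603
Wq = ρ/(μ−λ) = 0.3603/(156.55 − 56.4) = 0.3603/100.15 = 0.003597 hr

Final: 0.003597 hr


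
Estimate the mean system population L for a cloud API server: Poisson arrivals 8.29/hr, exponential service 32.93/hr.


ρ = λ/μ = 8.29/32.93 = 0.2517
L = ρ/(1−ρ) = 0.2517/(1 − 0.2517) = 0.2517/0.7483 = 0.3364

Final: 0.3364


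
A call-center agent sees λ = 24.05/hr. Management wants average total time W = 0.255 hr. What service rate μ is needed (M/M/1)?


W = 1/(μ−λ) ⇒ μ − λ = 1/W = 1/0.255 = 3.9216
μ = λ + 1/W = 24.05 + 3.9216 = 27.9716 per hr

Final: 27.9716 /hr


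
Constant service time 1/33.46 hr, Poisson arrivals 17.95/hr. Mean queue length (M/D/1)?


ρ = 17.95/33.46 = 0.5365
M/D/1: Lq = ρ²/(2(1−ρ)) = 0.2878/(2·0.4635) = 0.31043

Final: 0.31043


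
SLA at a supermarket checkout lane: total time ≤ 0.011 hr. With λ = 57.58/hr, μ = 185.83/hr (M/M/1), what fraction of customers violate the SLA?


W ~ Exponential(μ−λ) for M/M/1.
μ − λ = 185.83 − 57.58 = 128.2500
P(W > t) = e^{−(μ−λ)t} = e^{−1.4107} = 0.243960

Final: 0.243960


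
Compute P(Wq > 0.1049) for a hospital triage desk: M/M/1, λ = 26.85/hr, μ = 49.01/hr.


ρ = 26.85/49.01 = 0.5478
P(Wq > t) = ρ·e^{−(μ−λ)t} = 0.5478·e^{−2.3246}
= 0.5478·0.097824 = 0.053593

Final: 0.053593


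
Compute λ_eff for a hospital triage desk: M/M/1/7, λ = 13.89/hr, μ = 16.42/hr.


ρ = 0.8459; P_K = (1−ρ)ρ^7/(1−ρ^8) = 0.064731
λ_eff = λ(1 − P_K) = 13.89·(1 − 0.064731) = 13.89·0.935269 = 12.9909 /hr

Final: 12.9909 /hr


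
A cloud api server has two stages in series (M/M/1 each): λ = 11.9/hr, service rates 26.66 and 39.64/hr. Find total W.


Each node sees arrival rate λ = 11.9/hr (tandem ⇒ throughput preserved).
W₁ = 1/(μ₁−λ) = 1/(26.66−11.9) = 0.06775 hr
W₂ = 1/(μ₂−λ) = 1/(39.64−11.9) = 0.03605 hr
W_total = W₁ + W₂ = 0.06775 + 0.03605 = 0.10380 hr

Final: 0.10380 hr


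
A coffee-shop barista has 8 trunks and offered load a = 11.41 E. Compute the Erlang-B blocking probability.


B(c,a) = (a^c/c!) / Σ_{k=0}^{c} a^k/k!
a^8/8! = 7124.668005
Σ terms (k=0..8): 1.00000 + 11.41000 + 65.09405 + 247.57437 + 706.20589 + 1611.56184 + 3064.65344 + 4995.38510 + 7124.66800 = 17827.552701
B = 7124.668005/17827.552701 = 0.399644

Final: 0.399644


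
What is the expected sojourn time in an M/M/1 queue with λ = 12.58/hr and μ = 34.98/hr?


W = 1/(μ−λ) = 1/(34.98 − 12.58) = 1/22.40 = 0.04464 hr

Final: 0.04464 hr


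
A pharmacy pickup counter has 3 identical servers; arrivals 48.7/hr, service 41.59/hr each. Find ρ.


ρ = λ/(cμ) = 48.7/(3·41.59) = 48.7/124.77 = 0.3903

Final: 0.3903


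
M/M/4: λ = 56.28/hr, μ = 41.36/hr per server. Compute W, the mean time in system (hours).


a = 1.3607; ρ = 0.3402; P₀ = 0.254910
Lq = P₀·a^c·ρ/(c!(1−ρ)²) = 0.02845
Wq = Lq/λ = 0.02845/56.28 = 0.0005056 hr
W = Wq + 1/μ = 0.0005056 + 0.02418 = 0.02468 hr

Final: 0.02468 hr


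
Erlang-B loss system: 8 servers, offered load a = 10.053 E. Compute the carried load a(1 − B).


B(8,10.053) = 0.340792 (Erlang-B)
Carried load = a(1 − B) = 10.053·(1 − 0.340792) = 10.053·0.659208 = 6.6270 E

Final: 6.6270 Erlangs


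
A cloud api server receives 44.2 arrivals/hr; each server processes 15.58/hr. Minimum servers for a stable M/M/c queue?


Stability requires cμ > λ ⇔ c > λ/μ.
λ/μ = 44.2/15.58 = 2.8370
Minimum integer c = ⌊2.8370⌋ + 1 = 3
Check: 3·15.58 = 46.74 > 44.2, while 2·15.58 = 31.16 ≤ 44.2

Final: 3 servers


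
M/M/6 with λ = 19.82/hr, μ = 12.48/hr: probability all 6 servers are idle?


a = λ/μ = 19.82/12.48 = 1.5881; ρ = a/c = 0.2647
Σ_{k=0}^{5} a^k/k! (terms k=0..5) = 1.00000 + 1.58814 + 1.26110 + 0.66760 + 0.26506 + 0.08419 = 4.86609
Tail: a^6/(6!(1−ρ)) = 16.04480/(720·0.7353) = 0.03031
P₀ = 1/(4.86609 + 0.03031) = 1/4.89639 = 0.204232

Final: 0.204232


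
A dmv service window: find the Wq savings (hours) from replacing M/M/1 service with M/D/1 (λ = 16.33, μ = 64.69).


ρ = 16.33/64.69 = 0.2524
Wq(M/M/1) = ρ/(μ−λ) = 0.2524/48.36 = 0.005220 hr
Wq(M/D/1) = ρ/(2(μ−λ)) = 0.002610 hr
Savings = 0.005220 − 0.002610 = 0.002610 hr

Final: 0.002610 hr


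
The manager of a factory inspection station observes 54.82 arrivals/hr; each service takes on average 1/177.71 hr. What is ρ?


ρ = λ/μ = 54.82/177.71 = 0.3085

Final: 0.3085


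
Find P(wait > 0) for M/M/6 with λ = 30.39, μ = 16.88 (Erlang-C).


a = λ/μ = 1.8004; ρ = a/6 = 0.3001
P₀ = 0.165112 (from M/M/c formula)
C(c,a) = [a^c/(c!(1−ρ))]·P₀ = [34.05254/(720·0.6999)]·0.165112
= 0.06757·0.165112 = 0.011157

Final: 0.011157


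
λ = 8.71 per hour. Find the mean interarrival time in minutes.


Mean interarrival time = 1/λ = 1/8.71 hour = 0.11481 hour
In minutes: 0.11481 × 60 = 6.8886 min

Final: 6.8886 min


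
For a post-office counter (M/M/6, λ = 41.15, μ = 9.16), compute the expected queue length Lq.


a = λ/μ = 4.4924; ρ = a/6 = 0.7487
P₀ = 0.009230
Lq = P₀·a^c·ρ / (c!·(1−ρ)²) = 0.009230·8219.51506·0.7487/(720·0.06314)
= 1.24951

Final: 1.24951


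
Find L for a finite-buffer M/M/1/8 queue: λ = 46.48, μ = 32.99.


ρ = 46.48/32.99 = 1.4089
L = ρ[1 − (K+1)ρ^K + Kρ^(K+1)] / [(1−ρ)(1−ρ^(K+1))]
Numerator: 1.4089·(1 − 9·15.526388 + 8·21.875311) = 51.094181
Denominator: (-0.4089)·(-20.875311) = 8.536161
L = 51.094181/8.536161 = 5.9856

Final: 5.9856


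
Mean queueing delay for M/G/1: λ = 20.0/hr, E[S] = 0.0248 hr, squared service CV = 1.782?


ρ = λ·E[S] = 20.0·0.0248 = 0.4960
E[S²] = E[S]²(1+C_s²) = 0.0248²·(1+1.782) = 0.001711
Wq = λ·E[S²]/(2(1−ρ)) = 20.0·0.001711/(2·0.5040) = 0.03395 hr

Final: 0.03395 hr


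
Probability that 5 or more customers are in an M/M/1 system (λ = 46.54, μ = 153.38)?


ρ = 46.54/153.38 = 0.3034
P(N ≥ n) = ρ^n = 0.3034^5 = 0.002572

Final: 0.002572


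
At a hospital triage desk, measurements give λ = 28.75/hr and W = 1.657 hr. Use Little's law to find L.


L = λW = 28.75·1.657 = 47.6388

Final: 47.6388


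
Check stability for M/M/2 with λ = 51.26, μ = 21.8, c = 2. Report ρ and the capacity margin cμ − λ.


Total capacity cμ = 2·21.8 = 43.60/hr
ρ = λ/(cμ) = 51.26/43.60 = 1.1757
Stable ⇔ ρ < 1: NO
Spare capacity = cμ − λ = 43.60 − 51.26 = -7.66/hr

Final: ρ = 1.1757; unstable; margin = -7.66/hr


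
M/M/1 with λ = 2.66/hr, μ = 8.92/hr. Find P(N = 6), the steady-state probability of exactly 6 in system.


ρ = 2.66/8.92 = 0.2982
P_n = (1−ρ)·ρ^n = (1 − 0.2982)·0.2982^6 = 0.7018·0.0007032 = 0.0004935

Final: 0.0004935


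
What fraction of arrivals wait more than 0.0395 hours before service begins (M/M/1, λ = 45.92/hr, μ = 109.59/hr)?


ρ = 45.92/109.59 = 0.4190
P(Wq > t) = ρ·e^{−(μ−λ)t} = 0.4190·e^{−2.5150}
= 0.4190·0.080866 = 0.033884

Final: 0.033884


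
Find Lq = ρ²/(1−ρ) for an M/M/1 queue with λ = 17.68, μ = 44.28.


ρ = 17.68/44.28 = 0.3993
Lq = ρ²/(1−ρ) = 0.1594/0.6007 = 0.2654

Final: 0.2654


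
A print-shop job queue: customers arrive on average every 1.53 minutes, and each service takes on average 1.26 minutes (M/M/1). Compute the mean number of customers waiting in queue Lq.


λ = 60/1.53 = 39.2157 /hr
μ = 60/1.26 = 47.6190 /hr
ρ = λ/μ = 39.2157/47.6190 = 0.8235
Lq = ρ²/(1−ρ) = 0.6782/0.1765 = 3.8431

Final: 3.8431


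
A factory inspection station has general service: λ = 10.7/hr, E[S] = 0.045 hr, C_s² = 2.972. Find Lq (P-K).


ρ = λ·E[S] = 10.7·0.045 = 0.4815
Lq = ρ²(1+C_s²)/(2(1−ρ)) = 0.2318·(1+2.972)/(2·0.5185)
= 0.2318·3.9720/1.0370 = 0.88802

Final: 0.88802


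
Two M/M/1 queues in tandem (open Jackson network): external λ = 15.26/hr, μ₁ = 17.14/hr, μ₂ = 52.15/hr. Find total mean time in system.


Each node sees arrival rate λ = 15.26/hr (tandem ⇒ throughput preserved).
W₁ = 1/(μ₁−λ) = 1/(17.14−15.26) = 0.53191 hr
W₂ = 1/(μ₂−λ) = 1/(52.15−15.26) = 0.02711 hr
W_total = W₁ + W₂ = 0.53191 + 0.02711 = 0.55902 hr

Final: 0.55902 hr


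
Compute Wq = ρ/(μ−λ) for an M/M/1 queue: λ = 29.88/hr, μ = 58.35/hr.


ρ = 29.88/58.35 = 0.5121
Wq = ρ/(μ−λ) = 0.5121/(58.35 − 29.88) = 0.5121/28.47 = 0.01799 hr

Final: 0.01799 hr


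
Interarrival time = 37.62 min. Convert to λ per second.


λ = 1/(interarrival time) in consistent units.
1 second = 0.0166667 min, so λ = 0.0166667/37.62 = 0.0004430 per second

Final: 0.0004430 /sec


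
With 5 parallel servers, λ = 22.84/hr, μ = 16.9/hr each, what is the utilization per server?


ρ = λ/(cμ) = 22.84/(5·16.9) = 22.84/84.50 = 0.2703

Final: 0.2703


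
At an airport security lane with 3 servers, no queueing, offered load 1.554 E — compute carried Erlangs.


B(3,1.554) = 0.142575 (Erlang-B)
Carried load = a(1 − B) = 1.554·(1 − 0.142575) = 1.554·0.857425 = 1.3324 E

Final: 1.3324 Erlangs


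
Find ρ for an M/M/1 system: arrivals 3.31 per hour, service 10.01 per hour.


ρ = λ/μ = 3.31/10.01 = 0.3307

Final: 0.3307


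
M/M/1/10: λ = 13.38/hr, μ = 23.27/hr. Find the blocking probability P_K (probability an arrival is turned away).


ρ = λ/μ = 13.38/23.27 = 0.5750
P_K = (1−ρ)ρ^K/(1−ρ^(K+1)) = (0.4250·0.003950)/(1 − 0.002271)
= 0.001679/0.997729 = 0.001683

Final: 0.001683


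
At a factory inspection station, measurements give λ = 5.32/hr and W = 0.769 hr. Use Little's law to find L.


L = λW = 5.32·0.769 = 4.0911

Final: 4.0911


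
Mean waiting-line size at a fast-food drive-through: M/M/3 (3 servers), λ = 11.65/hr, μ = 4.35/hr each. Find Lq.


a = λ/μ = 2.6782; ρ = a/3 = 0.8927
P₀ = 0.026949
Lq = P₀·a^c·ρ / (c!·(1−ρ)²) = 0.026949·19.20923·0.8927/(6·0.01151)
= 6.69236

Final: 6.69236


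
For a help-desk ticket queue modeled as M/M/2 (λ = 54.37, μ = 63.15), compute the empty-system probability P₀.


a = λ/μ = 54.37/63.15 = 0.8610; ρ = a/c = 0.4305
Σ_{k=0}^{1} a^k/k! (terms k=0..1) = 1.00000 + 0.86097 = 1.86097
Tail: a^2/(2!(1−ρ)) = 0.74126/(2·0.5695) = 0.65078
P₀ = 1/(1.86097 + 0.65078) = 1/2.51175 = 0.398129

Final: 0.398129
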